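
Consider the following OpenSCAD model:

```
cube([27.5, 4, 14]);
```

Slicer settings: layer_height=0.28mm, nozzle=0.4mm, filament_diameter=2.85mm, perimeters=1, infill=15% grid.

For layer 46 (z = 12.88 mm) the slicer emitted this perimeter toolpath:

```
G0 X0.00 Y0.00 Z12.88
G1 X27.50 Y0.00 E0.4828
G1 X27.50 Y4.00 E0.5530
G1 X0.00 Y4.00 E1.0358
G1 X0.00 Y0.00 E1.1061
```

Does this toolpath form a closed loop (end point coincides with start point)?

Start point (G0): (0.00, 0.00). End point (last G1): the path returns to the start — closed.

yes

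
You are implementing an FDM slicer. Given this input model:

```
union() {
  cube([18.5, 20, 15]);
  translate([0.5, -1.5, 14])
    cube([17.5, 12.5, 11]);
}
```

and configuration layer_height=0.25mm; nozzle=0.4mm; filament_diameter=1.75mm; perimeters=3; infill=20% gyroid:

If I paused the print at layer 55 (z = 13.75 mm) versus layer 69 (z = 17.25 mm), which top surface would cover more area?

Layer 55 (z = 13.75): the 18.5×20 cube contributes its full rectangle (area 370.00 mm²); the cube at (0.5, -1.5) is not intersected at this z (z outside [14, 25]); Merging all regions: only the 18.5×20 cube is present, so the union is just that shape — area = 370.00 mm². So its area = 370.00 mm². Layer 69 (z = 17.25): the cube is absent (z outside [0, 15]); the cube at (0.5, -1.5) is present — its section is the full 17.5×12.5 rectangle (area 218.75 mm²); Merging all regions: only the 17.5×12.5 cube at (0.5, -1.5) is present, so the union is just that shape — area = 218.75 mm². So its area = 218.75 mm². Layer 55 is larger (370.00 vs 218.75 mm²).

layer 55 (z = 13.75 mm)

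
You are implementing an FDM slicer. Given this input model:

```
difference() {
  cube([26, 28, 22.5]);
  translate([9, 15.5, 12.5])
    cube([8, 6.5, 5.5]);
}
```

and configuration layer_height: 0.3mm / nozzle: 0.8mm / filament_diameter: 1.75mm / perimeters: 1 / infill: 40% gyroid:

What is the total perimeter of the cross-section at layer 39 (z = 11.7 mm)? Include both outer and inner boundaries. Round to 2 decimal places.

At z = 11.7 mm: the 26×28 cube contributes its full rectangle (perimeter 108.00 mm); the cube at (9, 15.5) does not reach this height (z outside [12.5, 18]); Subtracting the remaining from the first: none of the subtracted shapes is present at this height, so the 26×28 cube is unchanged — boundary = 108.00 mm. Overall, the cross-section is a single solid region. Total boundary length (outer) = 108.00 mm.

108.00 mm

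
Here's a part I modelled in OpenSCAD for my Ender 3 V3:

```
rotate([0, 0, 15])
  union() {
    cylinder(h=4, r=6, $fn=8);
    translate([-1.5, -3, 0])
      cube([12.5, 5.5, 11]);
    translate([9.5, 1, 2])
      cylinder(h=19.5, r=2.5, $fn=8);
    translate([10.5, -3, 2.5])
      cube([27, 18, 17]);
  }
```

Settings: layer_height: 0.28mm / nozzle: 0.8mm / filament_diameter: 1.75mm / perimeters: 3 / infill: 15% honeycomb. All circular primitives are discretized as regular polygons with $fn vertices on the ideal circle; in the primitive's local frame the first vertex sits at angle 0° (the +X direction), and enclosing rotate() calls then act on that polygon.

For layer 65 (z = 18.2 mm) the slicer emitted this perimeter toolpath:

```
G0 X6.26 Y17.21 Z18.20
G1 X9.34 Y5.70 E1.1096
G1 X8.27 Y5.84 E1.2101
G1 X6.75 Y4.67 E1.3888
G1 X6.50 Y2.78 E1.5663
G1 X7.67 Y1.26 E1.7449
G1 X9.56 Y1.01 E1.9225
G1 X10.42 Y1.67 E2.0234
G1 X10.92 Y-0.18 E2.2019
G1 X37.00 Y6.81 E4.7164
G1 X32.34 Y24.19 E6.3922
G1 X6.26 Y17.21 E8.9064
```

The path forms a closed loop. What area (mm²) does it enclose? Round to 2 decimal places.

499.41 mm²

Apply the shoelace formula to the sequence of (X, Y) vertices; enclosed area = 499.41 mm².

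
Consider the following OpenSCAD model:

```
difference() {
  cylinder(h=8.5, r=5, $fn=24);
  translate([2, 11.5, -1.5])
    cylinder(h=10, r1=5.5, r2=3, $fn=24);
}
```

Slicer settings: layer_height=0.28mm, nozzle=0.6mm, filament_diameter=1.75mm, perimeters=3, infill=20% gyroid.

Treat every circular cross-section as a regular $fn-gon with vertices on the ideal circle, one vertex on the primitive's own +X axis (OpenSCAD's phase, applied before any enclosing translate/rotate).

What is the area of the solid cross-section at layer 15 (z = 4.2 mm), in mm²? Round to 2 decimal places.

77.65 mm²

At z = 4.2 mm: the cylinder: section is a regular 24-gon, circumradius r=5 (area = (24/2)·5.000²·sin(360°/24) = 77.65 mm²); the cone at (2, 11.5) contributes a regular 24-gon of circumradius 4.075 (interpolated between r1=5.5 and r2=3 at t=0.570) (area = (24/2)·4.075²·sin(360°/24) = 51.57 mm²); Taking the first minus the rest: starting from the r=5 cylinder (77.65 mm²), the cone at (2, 11.5) misses the remaining region (no effect) — area = 77.65 mm². Overall, the cross-section is a single solid region. Net area = 77.65 mm².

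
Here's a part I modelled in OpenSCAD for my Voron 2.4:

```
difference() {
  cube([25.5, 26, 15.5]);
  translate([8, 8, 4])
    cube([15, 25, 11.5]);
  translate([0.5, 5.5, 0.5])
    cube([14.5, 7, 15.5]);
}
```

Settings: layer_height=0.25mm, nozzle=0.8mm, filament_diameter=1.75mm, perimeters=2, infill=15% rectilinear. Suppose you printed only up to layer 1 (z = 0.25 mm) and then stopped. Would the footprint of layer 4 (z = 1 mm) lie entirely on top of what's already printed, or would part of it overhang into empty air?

entirely on top

Compare the two slices. At z = 0.25: the cube is present — its section is the full 25.5×26 rectangle (area 663.00 mm²); the cube at (8, 8) is absent (z outside [4, 15.5]); the cube at (0.5, 5.5) is not intersected at this z (z outside [0.5, 16]); After the difference (first − rest): none of the subtracted shapes is present at this height, so the 25.5×26 cube is unchanged — area = 663.00 mm². At z = 1: the cube is present — its section is the full 25.5×26 rectangle (area 663.00 mm²); the cube at (8, 8) is not intersected at this z (z outside [4, 15.5]); the cube at (0.5, 5.5) is present — its section is the full 14.5×7 rectangle (area 101.50 mm²); After the difference (first − rest): starting from the 25.5×26 cube (663.00 mm²), the 14.5×7 cube at (0.5, 5.5) lies wholly inside it (removes its full 101.50 mm² and its 43.00 mm outline becomes a hole wall) — area = 561.50 mm². Checking containment: the cross-section at z = 1 is a subset of the cross-section at z = 0.25.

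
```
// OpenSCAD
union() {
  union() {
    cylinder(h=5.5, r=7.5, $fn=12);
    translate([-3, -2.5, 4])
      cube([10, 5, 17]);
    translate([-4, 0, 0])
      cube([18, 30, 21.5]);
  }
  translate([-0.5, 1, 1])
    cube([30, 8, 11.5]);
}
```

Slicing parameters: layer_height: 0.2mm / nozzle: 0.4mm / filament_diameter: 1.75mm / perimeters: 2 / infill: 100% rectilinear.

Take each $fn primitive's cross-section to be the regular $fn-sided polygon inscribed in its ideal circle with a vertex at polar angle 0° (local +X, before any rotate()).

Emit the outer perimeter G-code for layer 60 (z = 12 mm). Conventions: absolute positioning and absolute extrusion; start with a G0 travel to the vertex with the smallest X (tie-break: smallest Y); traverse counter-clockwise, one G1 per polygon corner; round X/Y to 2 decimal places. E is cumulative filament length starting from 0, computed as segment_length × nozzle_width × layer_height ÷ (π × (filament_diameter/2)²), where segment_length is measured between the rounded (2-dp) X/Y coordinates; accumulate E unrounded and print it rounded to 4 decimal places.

G0 X-4.00 Y0.00 Z12.00
G1 X-3.00 Y0.00 E0.0333
G1 X-3.00 Y-2.50 E0.1164
G1 X7.00 Y-2.50 E0.4490
G1 X7.00 Y0.00 E0.5322
G1 X14.00 Y0.00 E0.7650
G1 X14.00 Y1.00 E0.7982
G1 X29.50 Y1.00 E1.3138
G1 X29.50 Y9.00 E1.5799
G1 X14.00 Y9.00 E2.0954
G1 X14.00 Y30.00 E2.7939
G1 X-4.00 Y30.00 E3.3925
G1 X-4.00 Y0.00 E4.3903

At z = 12 mm: the cylinder is absent (z outside [0, 5.5]); the 10×5 cube at (-3, -2.5) contributes its full rectangle; the cube at (-4, 0) (footprint 18×30) is included at this height; Taking the union: the regions partially overlap (shared area 25.00 mm²), so overlapping operands fuse into one piece — 1 connected region; the cube at (-0.5, 1) (footprint 30×8) is included at this height; Merging all regions: the regions partially overlap (shared area 116.00 mm²), so overlapping operands fuse into one piece — 1 connected region. The outline is a single polygon with 12 vertices. Extrusion per mm of travel: 0.4 × 0.2 / (π × 0.875²) = 0.033260. Accumulating E over each segment gives final E = 4.3903.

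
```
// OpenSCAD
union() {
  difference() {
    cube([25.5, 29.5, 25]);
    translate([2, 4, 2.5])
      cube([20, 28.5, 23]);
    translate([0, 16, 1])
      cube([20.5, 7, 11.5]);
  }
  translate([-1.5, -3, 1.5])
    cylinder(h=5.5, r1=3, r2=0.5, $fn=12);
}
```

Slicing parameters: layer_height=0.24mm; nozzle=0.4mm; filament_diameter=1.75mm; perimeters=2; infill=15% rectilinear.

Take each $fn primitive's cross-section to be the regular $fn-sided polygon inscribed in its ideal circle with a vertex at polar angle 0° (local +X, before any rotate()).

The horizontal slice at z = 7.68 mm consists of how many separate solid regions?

2

At z = 7.68 mm: the cube is present — its section is the full 25.5×29.5 rectangle; the cube at (2, 4) (footprint 20×28.5) is included at this height; the 20.5×7 cube at (0, 16) contributes its full rectangle; Subtracting the remaining from the first: starting from the 25.5×29.5 cube, the 20×28.5 cube at (2, 4) partially overlaps it — only the 510.00 mm² overlap (of its 570.00 mm²) is removed, clipping the outline; the 20.5×7 cube at (0, 16) partially overlaps it — only the 14.00 mm² overlap (of its 143.50 mm²) is removed, clipping the outline — 2 connected regions; the cone at (-1.5, -3) is not intersected at this z (z outside [1.5, 7]); Combining (union): only that combined region is present, so the union is just that shape — 2 connected regions. The result has 2 disconnected regions.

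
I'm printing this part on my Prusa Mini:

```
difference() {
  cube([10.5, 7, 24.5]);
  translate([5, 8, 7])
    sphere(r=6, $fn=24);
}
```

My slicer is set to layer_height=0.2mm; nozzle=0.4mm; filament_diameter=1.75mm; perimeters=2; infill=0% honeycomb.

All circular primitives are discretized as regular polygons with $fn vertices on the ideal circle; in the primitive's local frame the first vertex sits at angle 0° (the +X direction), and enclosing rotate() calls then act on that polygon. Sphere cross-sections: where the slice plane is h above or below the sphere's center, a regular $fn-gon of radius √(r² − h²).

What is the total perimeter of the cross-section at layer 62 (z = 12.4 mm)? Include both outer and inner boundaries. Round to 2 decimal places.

36.34 mm

At z = 12.4 mm: the cube (footprint 10.5×7) is included at this height (perimeter 35.00 mm); the r=6 sphere at (5, 8) contributes a regular 24-gon of circumradius √(6²−5.4²) = 2.615 (perimeter = 2·24·2.615·sin(180°/24) = 16.39 mm); After the difference (first − rest): starting from the 10.5×7 cube, the r=6 sphere at (5, 8) partially overlaps it — only the 5.55 mm² overlap (of its 21.24 mm²) is removed, clipping the outline — boundary = 36.34 mm. Overall, the cross-section is a single solid region. Total boundary length (outer) = 36.34 mm.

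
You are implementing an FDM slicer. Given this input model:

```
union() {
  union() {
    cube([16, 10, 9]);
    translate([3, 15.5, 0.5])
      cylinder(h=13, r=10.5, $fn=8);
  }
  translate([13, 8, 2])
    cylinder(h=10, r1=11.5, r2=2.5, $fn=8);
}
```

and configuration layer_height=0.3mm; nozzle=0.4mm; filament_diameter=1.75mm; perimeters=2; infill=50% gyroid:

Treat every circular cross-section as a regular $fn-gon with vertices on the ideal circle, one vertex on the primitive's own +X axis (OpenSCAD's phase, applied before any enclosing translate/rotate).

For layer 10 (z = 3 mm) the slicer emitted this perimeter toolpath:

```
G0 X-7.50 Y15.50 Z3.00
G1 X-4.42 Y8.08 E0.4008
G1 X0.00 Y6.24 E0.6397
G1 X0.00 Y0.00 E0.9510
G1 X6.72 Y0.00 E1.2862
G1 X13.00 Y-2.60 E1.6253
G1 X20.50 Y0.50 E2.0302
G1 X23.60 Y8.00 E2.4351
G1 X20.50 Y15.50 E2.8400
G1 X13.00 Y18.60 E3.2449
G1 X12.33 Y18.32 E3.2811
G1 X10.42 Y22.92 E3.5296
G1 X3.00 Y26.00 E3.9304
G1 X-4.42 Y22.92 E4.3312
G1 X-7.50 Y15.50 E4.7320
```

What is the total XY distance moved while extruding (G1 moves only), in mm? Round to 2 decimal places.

Sum the Euclidean lengths of each G1 segment: total = 94.85 mm.

94.85 mm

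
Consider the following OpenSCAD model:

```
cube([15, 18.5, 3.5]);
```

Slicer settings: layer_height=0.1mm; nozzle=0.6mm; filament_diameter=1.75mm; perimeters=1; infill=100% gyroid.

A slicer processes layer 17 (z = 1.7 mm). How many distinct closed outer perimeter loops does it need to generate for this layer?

At z = 1.7 mm: the 15×18.5 cube contributes its full rectangle. The result has 1 disconnected region.

1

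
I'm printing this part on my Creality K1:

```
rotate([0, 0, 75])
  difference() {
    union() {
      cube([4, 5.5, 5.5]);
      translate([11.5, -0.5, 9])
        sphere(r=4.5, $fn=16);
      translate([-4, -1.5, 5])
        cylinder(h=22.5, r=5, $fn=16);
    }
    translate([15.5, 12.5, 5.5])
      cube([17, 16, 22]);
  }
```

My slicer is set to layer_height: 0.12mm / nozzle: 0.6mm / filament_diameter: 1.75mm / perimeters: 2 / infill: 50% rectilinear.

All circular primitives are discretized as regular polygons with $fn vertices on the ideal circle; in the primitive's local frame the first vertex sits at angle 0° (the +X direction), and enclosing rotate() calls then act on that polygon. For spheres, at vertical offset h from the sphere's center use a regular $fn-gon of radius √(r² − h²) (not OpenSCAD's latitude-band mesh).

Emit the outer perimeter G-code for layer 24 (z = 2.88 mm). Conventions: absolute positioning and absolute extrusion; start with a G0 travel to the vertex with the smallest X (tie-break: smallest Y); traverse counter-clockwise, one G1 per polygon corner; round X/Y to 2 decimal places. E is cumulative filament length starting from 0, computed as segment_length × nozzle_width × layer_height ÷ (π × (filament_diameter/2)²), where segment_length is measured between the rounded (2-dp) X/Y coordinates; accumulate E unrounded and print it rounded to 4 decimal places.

G0 X-5.31 Y1.42 Z2.88
G1 X0.00 Y0.00 E0.1645
G1 X1.04 Y3.86 E0.2842
G1 X-4.28 Y5.29 E0.4491
G1 X-5.31 Y1.42 E0.5690

At z = 2.88 mm: the cube (footprint 4×5.5) is included at this height; the sphere at (11.5, -0.5) is absent (|z−center|=6.120 > r=4.5); the cylinder at (-4, -1.5) is not intersected at this z (z outside [5, 27.5]); Combining (union): only the 4×5.5 cube is present, so the union is just that shape — 1 connected region; the cube at (15.5, 12.5) is absent (z outside [5.5, 27.5]); Taking the first minus the rest: none of the subtracted shapes is present at this height, so the result so far is unchanged — 1 connected region; (whole slice rotated 75° about Z — lengths, areas and connectivity unchanged). The outline is a single polygon with 4 vertices. Extrusion per mm of travel: 0.6 × 0.12 / (π × 0.875²) = 0.029934. Accumulating E over each segment gives final E = 0.5690.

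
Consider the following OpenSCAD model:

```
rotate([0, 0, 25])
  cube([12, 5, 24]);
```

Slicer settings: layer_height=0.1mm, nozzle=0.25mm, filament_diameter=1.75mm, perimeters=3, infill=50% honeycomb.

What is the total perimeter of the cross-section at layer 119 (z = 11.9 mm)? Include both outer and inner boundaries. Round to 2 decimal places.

At z = 11.9 mm: the cube is present — its section is the full 12×5 rectangle (perimeter 34.00 mm); (whole slice rotated 25° about Z — lengths, areas and connectivity unchanged). Overall, the cross-section is a single solid region. Total boundary length (outer) = 34.00 mm.

34.00 mm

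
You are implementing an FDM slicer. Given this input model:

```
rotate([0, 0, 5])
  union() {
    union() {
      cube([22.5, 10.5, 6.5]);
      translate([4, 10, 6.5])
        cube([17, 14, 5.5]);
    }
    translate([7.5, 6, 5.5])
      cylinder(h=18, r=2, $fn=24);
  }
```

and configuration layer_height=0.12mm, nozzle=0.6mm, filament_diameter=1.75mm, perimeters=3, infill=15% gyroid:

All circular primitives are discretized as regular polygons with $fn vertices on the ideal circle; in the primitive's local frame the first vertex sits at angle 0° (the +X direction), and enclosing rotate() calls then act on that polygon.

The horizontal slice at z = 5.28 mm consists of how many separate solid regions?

At z = 5.28 mm: the cube (footprint 22.5×10.5) is included at this height; the cube at (4, 10) does not reach this height (z outside [6.5, 12]); Taking the union: only the 22.5×10.5 cube is present, so the union is just that shape — 1 connected region; the cylinder at (7.5, 6) is absent (z outside [5.5, 23.5]); Combining (union): only the result so far is present, so the union is just that shape — 1 connected region; (whole slice rotated 5° about Z — lengths, areas and connectivity unchanged). The result has 1 disconnected region.

1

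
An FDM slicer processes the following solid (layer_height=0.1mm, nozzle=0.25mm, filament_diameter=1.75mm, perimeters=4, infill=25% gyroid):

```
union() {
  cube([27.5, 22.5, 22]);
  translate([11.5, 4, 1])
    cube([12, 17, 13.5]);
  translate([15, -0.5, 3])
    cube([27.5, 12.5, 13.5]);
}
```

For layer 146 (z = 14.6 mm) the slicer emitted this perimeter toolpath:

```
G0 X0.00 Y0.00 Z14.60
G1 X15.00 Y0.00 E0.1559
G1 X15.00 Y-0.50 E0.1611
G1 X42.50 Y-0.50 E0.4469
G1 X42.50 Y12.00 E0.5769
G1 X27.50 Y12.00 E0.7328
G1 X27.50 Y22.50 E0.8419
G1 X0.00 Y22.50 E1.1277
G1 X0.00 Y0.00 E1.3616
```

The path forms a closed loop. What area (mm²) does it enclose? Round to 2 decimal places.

Apply the shoelace formula to the sequence of (X, Y) vertices; enclosed area = 812.50 mm².

812.50 mm²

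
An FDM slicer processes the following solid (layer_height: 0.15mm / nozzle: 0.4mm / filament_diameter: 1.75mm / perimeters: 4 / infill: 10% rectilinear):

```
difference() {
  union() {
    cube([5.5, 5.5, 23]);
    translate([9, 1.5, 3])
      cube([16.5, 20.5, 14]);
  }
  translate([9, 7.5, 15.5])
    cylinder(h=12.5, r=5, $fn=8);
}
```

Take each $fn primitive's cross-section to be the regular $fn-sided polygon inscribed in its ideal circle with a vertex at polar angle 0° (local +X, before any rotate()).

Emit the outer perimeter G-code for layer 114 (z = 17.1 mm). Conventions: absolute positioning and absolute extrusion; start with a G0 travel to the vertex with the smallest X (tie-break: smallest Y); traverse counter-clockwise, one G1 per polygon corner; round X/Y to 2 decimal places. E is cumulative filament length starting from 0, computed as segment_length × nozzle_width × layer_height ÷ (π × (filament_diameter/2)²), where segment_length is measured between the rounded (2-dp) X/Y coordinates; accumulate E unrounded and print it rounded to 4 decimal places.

At z = 17.1 mm: the cube is present — its section is the full 5.5×5.5 rectangle; the cube at (9, 1.5) does not reach this height (z outside [3, 17]); Merging all regions: only the 5.5×5.5 cube is present, so the union is just that shape — 1 connected region; the cylinder at (9, 7.5): section is a regular 8-gon, circumradius r=5; After the difference (first − rest): starting from that combined region, the r=5 cylinder at (9, 7.5) partially overlaps it — only the 0.54 mm² overlap (of its 70.71 mm²) is removed, clipping the outline — 1 connected region. The outline is a single polygon with 6 vertices. Extrusion per mm of travel: 0.4 × 0.15 / (π × 0.875²) = 0.024945. Accumulating E over each segment gives final E = 0.5359.

G0 X0.00 Y0.00 Z17.10
G1 X5.50 Y0.00 E0.1372
G1 X5.50 Y3.95 E0.2357
G1 X5.46 Y3.96 E0.2368
G1 X4.83 Y5.50 E0.2783
G1 X0.00 Y5.50 E0.3988
G1 X0.00 Y0.00 E0.5359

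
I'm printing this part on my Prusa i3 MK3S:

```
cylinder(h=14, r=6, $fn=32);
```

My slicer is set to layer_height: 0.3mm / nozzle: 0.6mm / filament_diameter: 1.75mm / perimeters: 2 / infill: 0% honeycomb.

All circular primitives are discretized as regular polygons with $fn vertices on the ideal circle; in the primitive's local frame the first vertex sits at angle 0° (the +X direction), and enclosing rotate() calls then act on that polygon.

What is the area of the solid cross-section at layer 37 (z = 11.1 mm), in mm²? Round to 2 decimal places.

112.37 mm²

At z = 11.1 mm: the r=6 cylinder contributes a regular 32-gon of circumradius 6 (area = (32/2)·6.000²·sin(360°/32) = 112.37 mm²). Overall, the cross-section is a single solid region. Net area = 112.37 mm².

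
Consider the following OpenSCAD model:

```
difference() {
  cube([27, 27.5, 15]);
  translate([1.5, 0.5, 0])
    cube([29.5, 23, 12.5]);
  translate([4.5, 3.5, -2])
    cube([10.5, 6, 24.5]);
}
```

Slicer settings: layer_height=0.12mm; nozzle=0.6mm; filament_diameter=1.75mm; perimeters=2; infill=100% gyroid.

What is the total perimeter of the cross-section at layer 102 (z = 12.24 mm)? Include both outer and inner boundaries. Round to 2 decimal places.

At z = 12.24 mm: the cube (footprint 27×27.5) is included at this height (perimeter 109.00 mm); the cube at (1.5, 0.5) (footprint 29.5×23) is included at this height (perimeter 105.00 mm); the cube at (4.5, 3.5) is present — its section is the full 10.5×6 rectangle (perimeter 33.00 mm); Taking the first minus the rest: starting from the 27×27.5 cube, the 29.5×23 cube at (1.5, 0.5) partially overlaps it — only the 586.50 mm² overlap (of its 678.50 mm²) is removed, clipping the outline; the 10.5×6 cube at (4.5, 3.5) misses the remaining region (no effect) — boundary = 160.00 mm. Overall, the cross-section is a single solid region. Total boundary length (outer) = 160.00 mm.

160.00 mm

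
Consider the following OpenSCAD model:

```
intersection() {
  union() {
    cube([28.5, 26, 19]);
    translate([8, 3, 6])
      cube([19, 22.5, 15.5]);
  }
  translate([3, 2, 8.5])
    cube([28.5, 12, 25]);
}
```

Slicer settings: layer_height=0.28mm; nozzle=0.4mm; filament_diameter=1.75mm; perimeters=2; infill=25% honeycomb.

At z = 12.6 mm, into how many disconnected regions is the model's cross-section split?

1

At z = 12.6 mm: the cube (footprint 28.5×26) is included at this height; the 19×22.5 cube at (8, 3) contributes its full rectangle; Merging all regions: the 19×22.5 cube at (8, 3) lies entirely inside the 28.5×26 cube, so the union is just the 28.5×26 cube — 1 connected region; the cube at (3, 2) is present — its section is the full 28.5×12 rectangle; Keeping only the common overlap: the 28.5×12 cube at (3, 2) partially overlaps the result so far; clipping to the common part keeps 306.00 mm² — 1 connected region. The result has 1 disconnected region.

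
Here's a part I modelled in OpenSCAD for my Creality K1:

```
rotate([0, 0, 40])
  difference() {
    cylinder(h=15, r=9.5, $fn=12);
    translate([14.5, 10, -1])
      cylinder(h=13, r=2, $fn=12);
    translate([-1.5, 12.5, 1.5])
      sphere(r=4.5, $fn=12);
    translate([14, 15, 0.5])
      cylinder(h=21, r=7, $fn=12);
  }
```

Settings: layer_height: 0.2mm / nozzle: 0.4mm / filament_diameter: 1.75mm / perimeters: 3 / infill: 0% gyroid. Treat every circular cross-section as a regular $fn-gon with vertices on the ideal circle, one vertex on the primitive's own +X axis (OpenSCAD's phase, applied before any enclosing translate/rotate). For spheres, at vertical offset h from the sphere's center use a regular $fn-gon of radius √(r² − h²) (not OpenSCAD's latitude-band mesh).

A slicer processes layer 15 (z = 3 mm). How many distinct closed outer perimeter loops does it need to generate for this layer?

1

At z = 3 mm: the r=9.5 cylinder contributes a regular 12-gon of circumradius 9.5; the r=2 cylinder at (14.5, 10) gives a regular 12-gon of circumradius 2 (constant along its height); the sphere at (-1.5, 12.5): section is a regular 12-gon, circumradius = √(r²−h²) = √(4.5²−1.5²) = 4.243; the cylinder at (14, 15): section is a regular 12-gon, circumradius r=7; Taking the first minus the rest: starting from the r=9.5 cylinder, the r=2 cylinder at (14.5, 10) misses the remaining region (no effect); the r=4.5 sphere at (-1.5, 12.5) partially overlaps it — only the 2.44 mm² overlap (of its 54.00 mm²) is removed, clipping the outline; the r=7 cylinder at (14, 15) misses the remaining region (no effect) — 1 connected region; (rotated 40° about Z; rotation is an isometry so areas/perimeters/island counts are preserved). The result has 1 disconnected region.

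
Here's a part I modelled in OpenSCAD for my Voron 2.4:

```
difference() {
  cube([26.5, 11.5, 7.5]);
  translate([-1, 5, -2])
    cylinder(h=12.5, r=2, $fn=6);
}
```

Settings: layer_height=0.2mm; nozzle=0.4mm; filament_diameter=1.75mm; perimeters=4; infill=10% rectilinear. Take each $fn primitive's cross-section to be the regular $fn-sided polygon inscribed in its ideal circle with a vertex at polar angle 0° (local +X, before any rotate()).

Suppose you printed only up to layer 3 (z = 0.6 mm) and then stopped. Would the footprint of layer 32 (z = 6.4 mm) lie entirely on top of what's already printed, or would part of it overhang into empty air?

entirely on top

Compare the two slices. At z = 0.6: the 26.5×11.5 cube contributes its full rectangle (area 304.75 mm²); the r=2 cylinder at (-1, 5) contributes a regular 6-gon of circumradius 2 (area = (6/2)·2.000²·sin(360°/6) = 10.39 mm²); Subtracting the remaining from the first: starting from the 26.5×11.5 cube (304.75 mm²), the r=2 cylinder at (-1, 5) partially overlaps it — only the 1.73 mm² overlap (of its 10.39 mm²) is removed, clipping the outline — area = 303.02 mm². At z = 6.4: the cube (footprint 26.5×11.5) is included at this height (area 304.75 mm²); the r=2 cylinder at (-1, 5) gives a regular 6-gon of circumradius 2 (constant along its height) (area = (6/2)·2.000²·sin(360°/6) = 10.39 mm²); Taking the first minus the rest: starting from the 26.5×11.5 cube (304.75 mm²), the r=2 cylinder at (-1, 5) partially overlaps it — only the 1.73 mm² overlap (of its 10.39 mm²) is removed, clipping the outline — area = 303.02 mm². Checking containment: the cross-section at z = 6.4 is a subset of the cross-section at z = 0.6.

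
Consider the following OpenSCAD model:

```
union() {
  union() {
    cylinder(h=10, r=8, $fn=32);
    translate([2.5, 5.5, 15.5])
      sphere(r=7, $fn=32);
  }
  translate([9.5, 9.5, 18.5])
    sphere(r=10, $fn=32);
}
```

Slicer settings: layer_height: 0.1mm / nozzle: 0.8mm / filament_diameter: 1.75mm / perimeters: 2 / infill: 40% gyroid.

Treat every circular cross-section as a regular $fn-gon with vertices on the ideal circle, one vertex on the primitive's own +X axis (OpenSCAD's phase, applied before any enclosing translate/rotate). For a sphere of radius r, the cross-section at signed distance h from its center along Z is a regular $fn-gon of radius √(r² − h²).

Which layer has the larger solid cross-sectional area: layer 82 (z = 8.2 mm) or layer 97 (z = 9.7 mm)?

layer 97 (z = 9.7 mm)

Layer 82 (z = 8.2): the r=8 cylinder gives a regular 32-gon of circumradius 8 (constant along its height) (area = (32/2)·8.000²·sin(360°/32) = 199.77 mm²); the sphere at (2.5, 5.5) does not reach this height (|z−center|=7.300 > r=7); Combining (union): only the r=8 cylinder is present, so the union is just that shape — area = 199.77 mm²; the sphere at (9.5, 9.5) is absent (|z−center|=10.300 > r=10); Combining (union): only that combined region is present, so the union is just that shape — area = 199.77 mm². So its area = 199.77 mm². Layer 97 (z = 9.7): the cylinder: section is a regular 32-gon, circumradius r=8 (area = (32/2)·8.000²·sin(360°/32) = 199.77 mm²); the r=7 sphere at (2.5, 5.5) slices to a regular 32-gon of circumradius 3.919 (√(r²−h²) with h=5.8 from center) (area = (32/2)·3.919²·sin(360°/32) = 47.95 mm²); Combining (union): the regions partially overlap — summed areas 247.72 mm² minus the doubly-counted overlap 36.41 mm² gives 211.31 mm² — area = 211.31 mm²; the r=10 sphere at (9.5, 9.5) contributes a regular 32-gon of circumradius √(10²−8.8²) = 4.750 (area = (32/2)·4.750²·sin(360°/32) = 70.42 mm²); Merging all regions: the regions partially overlap — summed areas 281.73 mm² minus the doubly-counted overlap 1.20 mm² gives 280.52 mm² — area = 280.52 mm². So its area = 280.52 mm². Layer 97 is larger (280.52 vs 199.77 mm²).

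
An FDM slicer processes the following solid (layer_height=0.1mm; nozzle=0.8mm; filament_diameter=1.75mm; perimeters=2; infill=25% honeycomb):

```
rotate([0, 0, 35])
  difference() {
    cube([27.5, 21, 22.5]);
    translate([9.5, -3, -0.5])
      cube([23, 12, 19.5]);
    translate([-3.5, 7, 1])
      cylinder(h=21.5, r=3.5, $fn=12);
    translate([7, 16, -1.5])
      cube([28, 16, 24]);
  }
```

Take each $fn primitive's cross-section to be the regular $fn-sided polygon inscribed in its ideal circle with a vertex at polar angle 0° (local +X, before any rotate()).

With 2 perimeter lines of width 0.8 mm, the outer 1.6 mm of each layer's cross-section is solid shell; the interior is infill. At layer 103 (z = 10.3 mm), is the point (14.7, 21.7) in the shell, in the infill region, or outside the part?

At z = 10.3 mm: the cube (footprint 27.5×21) is included at this height; the cube at (9.5, -3) (footprint 23×12) is included at this height; the cylinder at (-3.5, 7): section is a regular 12-gon, circumradius r=3.5; the cube at (7, 16) is present — its section is the full 28×16 rectangle; After the difference (first − rest): starting from the 27.5×21 cube, the 23×12 cube at (9.5, -3) partially overlaps it — only the 162.00 mm² overlap (of its 276.00 mm²) is removed, clipping the outline; the r=3.5 cylinder at (-3.5, 7) misses the remaining region (no effect); the 28×16 cube at (7, 16) partially overlaps it — only the 102.50 mm² overlap (of its 448.00 mm²) is removed, clipping the outline — 1 connected region; (whole slice rotated 35° about Z — lengths, areas and connectivity unchanged). Overall, the cross-section is a single solid region. Undo the 35° rotation: the query point maps to (24.488, 9.344) in the un-rotated model frame. The nearest boundary edge runs (27.50, 9.00)→(9.50, 9.00); distance from the point to it = 0.34 mm. The point is inside the cross-section, 0.34 mm from the nearest boundary — within the 1.6 mm shell band (2 × 0.8).

shell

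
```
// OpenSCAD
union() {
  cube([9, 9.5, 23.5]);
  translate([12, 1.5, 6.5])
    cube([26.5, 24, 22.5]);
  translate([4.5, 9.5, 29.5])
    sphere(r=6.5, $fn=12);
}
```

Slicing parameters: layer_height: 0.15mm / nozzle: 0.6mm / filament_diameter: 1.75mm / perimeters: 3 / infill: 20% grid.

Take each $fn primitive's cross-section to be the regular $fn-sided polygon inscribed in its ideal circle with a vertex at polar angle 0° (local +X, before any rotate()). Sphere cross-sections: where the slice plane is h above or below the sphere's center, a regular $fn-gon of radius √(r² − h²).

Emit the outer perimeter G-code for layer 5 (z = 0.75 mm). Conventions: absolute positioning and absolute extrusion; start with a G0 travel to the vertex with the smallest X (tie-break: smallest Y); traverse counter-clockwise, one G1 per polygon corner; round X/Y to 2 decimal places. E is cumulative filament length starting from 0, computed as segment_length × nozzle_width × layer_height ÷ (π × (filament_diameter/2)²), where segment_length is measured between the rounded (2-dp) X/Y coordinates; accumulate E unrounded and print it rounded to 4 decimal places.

G0 X0.00 Y0.00 Z0.75
G1 X9.00 Y0.00 E0.3368
G1 X9.00 Y9.50 E0.6922
G1 X0.00 Y9.50 E1.0290
G1 X0.00 Y0.00 E1.3845

At z = 0.75 mm: the 9×9.5 cube contributes its full rectangle; the cube at (12, 1.5) does not reach this height (z outside [6.5, 29]); the sphere at (4.5, 9.5) does not reach this height (|z−center|=28.750 > r=6.5); Taking the union: only the 9×9.5 cube is present, so the union is just that shape — 1 connected region. The outline is a single polygon with 4 vertices. Extrusion per mm of travel: 0.6 × 0.15 / (π × 0.875²) = 0.037418. Accumulating E over each segment gives final E = 1.3845.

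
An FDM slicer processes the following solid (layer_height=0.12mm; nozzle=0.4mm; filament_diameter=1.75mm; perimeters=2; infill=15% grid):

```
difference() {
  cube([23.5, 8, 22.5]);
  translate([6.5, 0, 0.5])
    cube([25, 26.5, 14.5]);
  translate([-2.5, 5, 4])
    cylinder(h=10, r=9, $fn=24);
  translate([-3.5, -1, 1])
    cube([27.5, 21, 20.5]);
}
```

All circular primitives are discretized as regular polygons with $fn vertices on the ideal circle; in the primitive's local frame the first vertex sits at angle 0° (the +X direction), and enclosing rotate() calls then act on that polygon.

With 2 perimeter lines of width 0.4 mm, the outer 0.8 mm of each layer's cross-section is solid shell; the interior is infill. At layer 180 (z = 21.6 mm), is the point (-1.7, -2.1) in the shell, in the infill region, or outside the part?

At z = 21.6 mm: the 23.5×8 cube contributes its full rectangle; the cube at (6.5, 0) does not reach this height (z outside [0.5, 15]); the cylinder at (-2.5, 5) is not intersected at this z (z outside [4, 14]); the cube at (-3.5, -1) is absent (z outside [1, 21.5]); After the difference (first − rest): none of the subtracted shapes is present at this height, so the 23.5×8 cube is unchanged — 1 connected region. Overall, the cross-section is a single solid region. The nearest boundary edge runs (0.00, 0.00)→(23.50, 0.00); distance from the point to it = 2.70 mm. The point is not inside any of the regions above, so it lies outside the cross-section (2.70 mm from the nearest boundary).

outside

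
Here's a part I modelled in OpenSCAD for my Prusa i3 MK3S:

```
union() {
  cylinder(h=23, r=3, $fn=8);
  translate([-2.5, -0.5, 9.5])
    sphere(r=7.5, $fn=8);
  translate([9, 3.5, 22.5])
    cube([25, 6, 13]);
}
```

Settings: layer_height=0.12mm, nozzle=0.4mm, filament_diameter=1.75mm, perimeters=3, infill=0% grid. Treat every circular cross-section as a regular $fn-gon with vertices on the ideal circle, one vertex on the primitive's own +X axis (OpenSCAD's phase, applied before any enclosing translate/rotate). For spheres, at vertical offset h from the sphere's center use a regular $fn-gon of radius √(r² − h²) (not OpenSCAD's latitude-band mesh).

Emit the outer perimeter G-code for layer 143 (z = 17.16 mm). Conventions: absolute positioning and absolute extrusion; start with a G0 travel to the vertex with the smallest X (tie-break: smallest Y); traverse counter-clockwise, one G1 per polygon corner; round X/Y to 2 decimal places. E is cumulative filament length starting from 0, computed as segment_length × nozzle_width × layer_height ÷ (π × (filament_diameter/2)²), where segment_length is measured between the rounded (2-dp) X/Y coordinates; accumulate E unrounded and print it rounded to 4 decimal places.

At z = 17.16 mm: the r=3 cylinder contributes a regular 8-gon of circumradius 3; the sphere at (-2.5, -0.5) does not reach this height (|z−center|=7.660 > r=7.5); the cube at (9, 3.5) is absent (z outside [22.5, 35.5]); Combining (union): only the r=3 cylinder is present, so the union is just that shape — 1 connected region. The outline is a single polygon with 8 vertices. Extrusion per mm of travel: 0.4 × 0.12 / (π × 0.875²) = 0.019956. Accumulating E over each segment gives final E = 0.3665.

G0 X-3.00 Y0.00 Z17.16
G1 X-2.12 Y-2.12 E0.0458
G1 X0.00 Y-3.00 E0.0916
G1 X2.12 Y-2.12 E0.1374
G1 X3.00 Y0.00 E0.1832
G1 X2.12 Y2.12 E0.2290
G1 X0.00 Y3.00 E0.2748
G1 X-2.12 Y2.12 E0.3206
G1 X-3.00 Y0.00 E0.3665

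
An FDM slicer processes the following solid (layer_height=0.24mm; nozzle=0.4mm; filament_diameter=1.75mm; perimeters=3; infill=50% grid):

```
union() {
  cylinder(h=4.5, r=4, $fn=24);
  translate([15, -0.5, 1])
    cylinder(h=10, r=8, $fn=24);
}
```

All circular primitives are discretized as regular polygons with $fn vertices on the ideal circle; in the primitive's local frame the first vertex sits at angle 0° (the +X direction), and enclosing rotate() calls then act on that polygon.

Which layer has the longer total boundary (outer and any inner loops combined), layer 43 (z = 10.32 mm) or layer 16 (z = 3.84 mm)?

Layer 43 (z = 10.32): the cylinder is not intersected at this z (z outside [0, 4.5]); the r=8 cylinder at (15, -0.5) gives a regular 24-gon of circumradius 8 (constant along its height) (perimeter = 2·24·8.000·sin(180°/24) = 50.12 mm); Merging all regions: only the r=8 cylinder at (15, -0.5) is present, so the union is just that shape — boundary = 50.12 mm. So its perimeter = 50.12 mm. Layer 16 (z = 3.84): the r=4 cylinder gives a regular 24-gon of circumradius 4 (constant along its height) (perimeter = 2·24·4.000·sin(180°/24) = 25.06 mm); the cylinder at (15, -0.5): section is a regular 24-gon, circumradius r=8 (perimeter = 2·24·8.000·sin(180°/24) = 50.12 mm); Taking the union: the 2 present regions are separate (no shared area or edge), so areas and boundary lengths simply add and each stays a separate island — boundary = 75.18 mm. So its perimeter = 75.18 mm. Layer 16 is larger (75.18 vs 50.12 mm).

layer 16 (z = 3.84 mm)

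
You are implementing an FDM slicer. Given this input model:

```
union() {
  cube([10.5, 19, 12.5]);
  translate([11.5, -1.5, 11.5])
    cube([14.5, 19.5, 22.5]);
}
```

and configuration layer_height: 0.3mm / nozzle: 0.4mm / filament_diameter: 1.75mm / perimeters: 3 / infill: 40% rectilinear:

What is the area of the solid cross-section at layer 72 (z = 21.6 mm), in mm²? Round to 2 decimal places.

282.75 mm²

At z = 21.6 mm: the cube does not reach this height (z outside [0, 12.5]); the cube at (11.5, -1.5) (footprint 14.5×19.5) is included at this height (area 282.75 mm²); Merging all regions: only the 14.5×19.5 cube at (11.5, -1.5) is present, so the union is just that shape — area = 282.75 mm². Overall, the cross-section is a single solid region. Net area = 282.75 mm².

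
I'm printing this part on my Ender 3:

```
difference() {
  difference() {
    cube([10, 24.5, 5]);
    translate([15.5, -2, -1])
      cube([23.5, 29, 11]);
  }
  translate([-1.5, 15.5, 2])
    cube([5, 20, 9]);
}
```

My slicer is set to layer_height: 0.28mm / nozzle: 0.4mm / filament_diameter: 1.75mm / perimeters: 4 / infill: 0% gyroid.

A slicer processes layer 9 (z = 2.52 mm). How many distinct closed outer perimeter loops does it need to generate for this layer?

1

At z = 2.52 mm: the 10×24.5 cube contributes its full rectangle; the cube at (15.5, -2) (footprint 23.5×29) is included at this height; Taking the first minus the rest: starting from the 10×24.5 cube, the 23.5×29 cube at (15.5, -2) misses the remaining region (no effect) — 1 connected region; the cube at (-1.5, 15.5) (footprint 5×20) is included at this height; Subtracting the remaining from the first: starting from that combined region, the 5×20 cube at (-1.5, 15.5) partially overlaps it — only the 31.50 mm² overlap (of its 100.00 mm²) is removed, clipping the outline — 1 connected region. The result has 1 disconnected region.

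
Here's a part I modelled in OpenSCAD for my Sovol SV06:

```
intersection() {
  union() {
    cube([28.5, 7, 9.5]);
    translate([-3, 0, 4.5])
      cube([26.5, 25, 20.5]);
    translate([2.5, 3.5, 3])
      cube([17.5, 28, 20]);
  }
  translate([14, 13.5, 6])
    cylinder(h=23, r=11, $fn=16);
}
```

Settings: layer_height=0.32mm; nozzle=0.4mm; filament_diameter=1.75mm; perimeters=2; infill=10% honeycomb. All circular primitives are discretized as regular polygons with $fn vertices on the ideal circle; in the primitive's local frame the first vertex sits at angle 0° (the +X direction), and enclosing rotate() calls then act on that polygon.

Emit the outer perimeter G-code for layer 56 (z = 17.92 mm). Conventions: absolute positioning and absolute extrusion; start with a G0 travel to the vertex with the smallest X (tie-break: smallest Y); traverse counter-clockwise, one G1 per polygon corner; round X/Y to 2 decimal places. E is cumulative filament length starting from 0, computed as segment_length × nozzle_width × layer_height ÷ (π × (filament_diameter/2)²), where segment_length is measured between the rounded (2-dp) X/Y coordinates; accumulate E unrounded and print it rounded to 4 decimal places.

At z = 17.92 mm: the cube does not reach this height (z outside [0, 9.5]); the 26.5×25 cube at (-3, 0) contributes its full rectangle; the 17.5×28 cube at (2.5, 3.5) contributes its full rectangle; Taking the union: the regions partially overlap (shared area 376.25 mm²), so overlapping operands fuse into one piece — 1 connected region; the r=11 cylinder at (14, 13.5) contributes a regular 16-gon of circumradius 11; After intersecting: the r=11 cylinder at (14, 13.5) partially overlaps the result so far; clipping to the common part keeps 360.68 mm² — 1 connected region. The outline is a single polygon with 15 vertices. Extrusion per mm of travel: 0.4 × 0.32 / (π × 0.875²) = 0.053216. Accumulating E over each segment gives final E = 3.6242.

G0 X3.00 Y13.50 Z17.92
G1 X3.84 Y9.29 E0.2285
G1 X6.22 Y5.72 E0.4568
G1 X9.79 Y3.34 E0.6851
G1 X14.00 Y2.50 E0.9136
G1 X18.21 Y3.34 E1.1420
G1 X21.78 Y5.72 E1.3704
G1 X23.50 Y8.30 E1.5354
G1 X23.50 Y18.70 E2.0888
G1 X21.78 Y21.28 E2.2538
G1 X18.21 Y23.66 E2.4822
G1 X14.00 Y24.50 E2.7106
G1 X9.79 Y23.66 E2.9391
G1 X6.22 Y21.28 E3.1674
G1 X3.84 Y17.71 E3.3957
G1 X3.00 Y13.50 E3.6242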